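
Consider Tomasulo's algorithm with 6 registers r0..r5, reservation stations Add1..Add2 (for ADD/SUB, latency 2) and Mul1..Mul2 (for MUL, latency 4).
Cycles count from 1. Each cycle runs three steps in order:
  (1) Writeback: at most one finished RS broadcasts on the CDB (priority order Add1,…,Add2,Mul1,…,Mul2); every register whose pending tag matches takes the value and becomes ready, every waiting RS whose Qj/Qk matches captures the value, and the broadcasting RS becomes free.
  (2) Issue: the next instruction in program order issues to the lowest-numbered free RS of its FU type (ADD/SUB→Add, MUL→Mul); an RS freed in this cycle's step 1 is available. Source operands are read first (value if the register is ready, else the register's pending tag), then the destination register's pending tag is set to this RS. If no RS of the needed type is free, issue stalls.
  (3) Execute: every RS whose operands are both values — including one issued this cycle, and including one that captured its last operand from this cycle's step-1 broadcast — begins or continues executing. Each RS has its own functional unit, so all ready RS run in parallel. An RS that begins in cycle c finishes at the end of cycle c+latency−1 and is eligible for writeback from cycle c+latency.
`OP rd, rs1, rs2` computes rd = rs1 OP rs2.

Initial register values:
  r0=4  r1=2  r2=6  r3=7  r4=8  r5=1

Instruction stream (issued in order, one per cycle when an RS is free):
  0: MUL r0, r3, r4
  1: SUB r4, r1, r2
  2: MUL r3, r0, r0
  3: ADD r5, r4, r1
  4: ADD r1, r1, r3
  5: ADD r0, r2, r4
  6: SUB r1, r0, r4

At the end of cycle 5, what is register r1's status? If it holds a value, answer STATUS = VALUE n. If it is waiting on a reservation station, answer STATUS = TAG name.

STATUS = TAG Add2

cycle 1: issue MUL r0<-Mul1 // r0:Mul1,r1:2,r2:6,r3:7,r4:8,r5:1
cycle 2: issue SUB r4<-Add1 // r0:Mul1,r1:2,r2:6,r3:7,r4:Add1,r5:1
cycle 3: issue MUL r3<-Mul2 // r0:Mul1,r1:2,r2:6,r3:Mul2,r4:Add1,r5:1
cycle 4: CDB Add1=-4; issue ADD r5<-Add1 // r0:Mul1,r1:2,r2:6,r3:Mul2,r4:-4,r5:Add1
cycle 5: CDB Mul1=56; issue ADD r1<-Add2 // r0:56,r1:Add2,r2:6,r3:Mul2,r4:-4,r5:Add1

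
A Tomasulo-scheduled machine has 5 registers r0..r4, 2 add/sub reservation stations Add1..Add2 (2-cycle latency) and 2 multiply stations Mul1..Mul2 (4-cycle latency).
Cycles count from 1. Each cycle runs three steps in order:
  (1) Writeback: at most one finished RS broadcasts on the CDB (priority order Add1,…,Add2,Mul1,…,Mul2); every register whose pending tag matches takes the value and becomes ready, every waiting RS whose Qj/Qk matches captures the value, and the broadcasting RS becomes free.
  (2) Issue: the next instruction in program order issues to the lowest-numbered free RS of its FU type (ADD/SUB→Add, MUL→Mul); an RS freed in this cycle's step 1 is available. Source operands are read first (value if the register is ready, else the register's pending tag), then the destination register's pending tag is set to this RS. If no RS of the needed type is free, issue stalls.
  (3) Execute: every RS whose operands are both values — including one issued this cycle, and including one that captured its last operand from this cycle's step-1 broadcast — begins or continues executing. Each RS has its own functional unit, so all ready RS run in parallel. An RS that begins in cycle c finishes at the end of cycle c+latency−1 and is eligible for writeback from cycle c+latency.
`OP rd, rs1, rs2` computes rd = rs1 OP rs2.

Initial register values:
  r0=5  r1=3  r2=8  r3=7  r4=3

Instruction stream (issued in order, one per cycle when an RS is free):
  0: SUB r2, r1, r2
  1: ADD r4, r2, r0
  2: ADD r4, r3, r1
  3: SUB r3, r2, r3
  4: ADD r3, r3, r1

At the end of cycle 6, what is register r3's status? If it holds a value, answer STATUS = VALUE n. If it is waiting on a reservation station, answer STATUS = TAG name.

STATUS = TAG Add2

c1: issue SUB r2<-Add1 | r0:5,r1:3,r2:Add1,r3:7,r4:3
c2: issue ADD r4<-Add2 | r0:5,r1:3,r2:Add1,r3:7,r4:Add2
c3: CDB Add1=-5; issue ADD r4<-Add1 | r0:5,r1:3,r2:-5,r3:7,r4:Add1
c4: stall | r0:5,r1:3,r2:-5,r3:7,r4:Add1
c5: CDB Add1=10; issue SUB r3<-Add1 | r0:5,r1:3,r2:-5,r3:Add1,r4:10
c6: CDB Add2=0; issue ADD r3<-Add2 | r0:5,r1:3,r2:-5,r3:Add2,r4:10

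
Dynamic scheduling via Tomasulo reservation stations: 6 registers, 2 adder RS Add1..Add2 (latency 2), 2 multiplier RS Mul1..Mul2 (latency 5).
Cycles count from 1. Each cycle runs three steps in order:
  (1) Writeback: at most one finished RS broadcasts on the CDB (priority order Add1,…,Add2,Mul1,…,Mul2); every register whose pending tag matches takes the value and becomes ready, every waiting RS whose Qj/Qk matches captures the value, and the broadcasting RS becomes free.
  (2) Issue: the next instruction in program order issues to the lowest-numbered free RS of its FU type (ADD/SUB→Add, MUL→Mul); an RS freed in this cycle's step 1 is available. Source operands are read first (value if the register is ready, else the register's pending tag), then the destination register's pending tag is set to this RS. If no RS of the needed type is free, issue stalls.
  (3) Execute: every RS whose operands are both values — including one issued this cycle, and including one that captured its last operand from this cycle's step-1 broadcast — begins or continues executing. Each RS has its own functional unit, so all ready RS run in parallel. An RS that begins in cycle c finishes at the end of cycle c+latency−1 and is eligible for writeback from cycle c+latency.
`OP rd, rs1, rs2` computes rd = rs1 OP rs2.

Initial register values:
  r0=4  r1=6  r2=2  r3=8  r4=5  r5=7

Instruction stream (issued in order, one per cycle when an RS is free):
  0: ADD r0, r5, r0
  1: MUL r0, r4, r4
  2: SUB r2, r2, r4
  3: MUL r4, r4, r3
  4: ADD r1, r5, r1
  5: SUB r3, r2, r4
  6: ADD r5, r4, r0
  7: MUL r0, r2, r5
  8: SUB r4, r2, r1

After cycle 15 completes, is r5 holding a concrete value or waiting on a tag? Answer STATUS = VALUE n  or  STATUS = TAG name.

STATUS = VALUE 65

  c1: issue ADD r0<-Add1  regs: r0:Add1,r1:6,r2:2,r3:8,r4:5,r5:7
  c2: issue MUL r0<-Mul1  regs: r0:Mul1,r1:6,r2:2,r3:8,r4:5,r5:7
  c3: CDB Add1=11; issue SUB r2<-Add1  regs: r0:Mul1,r1:6,r2:Add1,r3:8,r4:5,r5:7
  c4: issue MUL r4<-Mul2  regs: r0:Mul1,r1:6,r2:Add1,r3:8,r4:Mul2,r5:7
  c5: CDB Add1=-3; issue ADD r1<-Add1  regs: r0:Mul1,r1:Add1,r2:-3,r3:8,r4:Mul2,r5:7
  c6: issue SUB r3<-Add2  regs: r0:Mul1,r1:Add1,r2:-3,r3:Add2,r4:Mul2,r5:7
  c7: CDB Add1=13; issue ADD r5<-Add1  regs: r0:Mul1,r1:13,r2:-3,r3:Add2,r4:Mul2,r5:Add1
  c8: CDB Mul1=25; issue MUL r0<-Mul1  regs: r0:Mul1,r1:13,r2:-3,r3:Add2,r4:Mul2,r5:Add1
  c9: CDB Mul2=40; stall  regs: r0:Mul1,r1:13,r2:-3,r3:Add2,r4:40,r5:Add1
  c10: stall  regs: r0:Mul1,r1:13,r2:-3,r3:Add2,r4:40,r5:Add1
  c11: CDB Add1=65; issue SUB r4<-Add1  regs: r0:Mul1,r1:13,r2:-3,r3:Add2,r4:Add1,r5:65
  c12: CDB Add2=-43  regs: r0:Mul1,r1:13,r2:-3,r3:-43,r4:Add1,r5:65
  c13: CDB Add1=-16  regs: r0:Mul1,r1:13,r2:-3,r3:-43,r4:-16,r5:65
  c14: -  regs: r0:Mul1,r1:13,r2:-3,r3:-43,r4:-16,r5:65
  c15: -  regs: r0:Mul1,r1:13,r2:-3,r3:-43,r4:-16,r5:65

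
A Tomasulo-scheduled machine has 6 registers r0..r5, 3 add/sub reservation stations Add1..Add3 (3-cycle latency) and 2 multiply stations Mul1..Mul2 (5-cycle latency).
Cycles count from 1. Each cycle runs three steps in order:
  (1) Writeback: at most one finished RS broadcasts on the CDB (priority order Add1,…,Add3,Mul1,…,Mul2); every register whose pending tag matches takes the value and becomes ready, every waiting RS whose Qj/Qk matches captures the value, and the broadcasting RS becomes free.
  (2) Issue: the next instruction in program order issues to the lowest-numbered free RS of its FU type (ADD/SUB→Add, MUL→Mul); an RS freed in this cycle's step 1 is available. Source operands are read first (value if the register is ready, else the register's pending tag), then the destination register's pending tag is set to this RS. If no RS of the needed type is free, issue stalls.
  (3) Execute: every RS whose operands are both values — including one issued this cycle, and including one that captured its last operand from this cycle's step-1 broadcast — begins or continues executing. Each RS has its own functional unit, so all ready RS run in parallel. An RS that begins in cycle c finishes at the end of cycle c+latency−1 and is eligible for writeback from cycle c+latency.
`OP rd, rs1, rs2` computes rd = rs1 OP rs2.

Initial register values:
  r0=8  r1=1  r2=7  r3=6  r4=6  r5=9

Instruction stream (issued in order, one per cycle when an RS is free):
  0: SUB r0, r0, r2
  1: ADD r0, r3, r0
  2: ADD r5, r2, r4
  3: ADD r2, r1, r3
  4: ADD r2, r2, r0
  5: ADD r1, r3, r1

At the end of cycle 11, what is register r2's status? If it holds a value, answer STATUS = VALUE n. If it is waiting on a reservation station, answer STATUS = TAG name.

cycle 1: issue SUB r0<-Add1 // r0:Add1,r1:1,r2:7,r3:6,r4:6,r5:9
cycle 2: issue ADD r0<-Add2 // r0:Add2,r1:1,r2:7,r3:6,r4:6,r5:9
cycle 3: issue ADD r5<-Add3 // r0:Add2,r1:1,r2:7,r3:6,r4:6,r5:Add3
cycle 4: CDB Add1=1; issue ADD r2<-Add1 // r0:Add2,r1:1,r2:Add1,r3:6,r4:6,r5:Add3
cycle 5: stall // r0:Add2,r1:1,r2:Add1,r3:6,r4:6,r5:Add3
cycle 6: CDB Add3=13; issue ADD r2<-Add3 // r0:Add2,r1:1,r2:Add3,r3:6,r4:6,r5:13
cycle 7: CDB Add1=7; issue ADD r1<-Add1 // r0:Add2,r1:Add1,r2:Add3,r3:6,r4:6,r5:13
cycle 8: CDB Add2=7 // r0:7,r1:Add1,r2:Add3,r3:6,r4:6,r5:13
cycle 9: - // r0:7,r1:Add1,r2:Add3,r3:6,r4:6,r5:13
cycle 10: CDB Add1=7 // r0:7,r1:7,r2:Add3,r3:6,r4:6,r5:13
cycle 11: CDB Add3=14 // r0:7,r1:7,r2:14,r3:6,r4:6,r5:13

STATUS = VALUE 14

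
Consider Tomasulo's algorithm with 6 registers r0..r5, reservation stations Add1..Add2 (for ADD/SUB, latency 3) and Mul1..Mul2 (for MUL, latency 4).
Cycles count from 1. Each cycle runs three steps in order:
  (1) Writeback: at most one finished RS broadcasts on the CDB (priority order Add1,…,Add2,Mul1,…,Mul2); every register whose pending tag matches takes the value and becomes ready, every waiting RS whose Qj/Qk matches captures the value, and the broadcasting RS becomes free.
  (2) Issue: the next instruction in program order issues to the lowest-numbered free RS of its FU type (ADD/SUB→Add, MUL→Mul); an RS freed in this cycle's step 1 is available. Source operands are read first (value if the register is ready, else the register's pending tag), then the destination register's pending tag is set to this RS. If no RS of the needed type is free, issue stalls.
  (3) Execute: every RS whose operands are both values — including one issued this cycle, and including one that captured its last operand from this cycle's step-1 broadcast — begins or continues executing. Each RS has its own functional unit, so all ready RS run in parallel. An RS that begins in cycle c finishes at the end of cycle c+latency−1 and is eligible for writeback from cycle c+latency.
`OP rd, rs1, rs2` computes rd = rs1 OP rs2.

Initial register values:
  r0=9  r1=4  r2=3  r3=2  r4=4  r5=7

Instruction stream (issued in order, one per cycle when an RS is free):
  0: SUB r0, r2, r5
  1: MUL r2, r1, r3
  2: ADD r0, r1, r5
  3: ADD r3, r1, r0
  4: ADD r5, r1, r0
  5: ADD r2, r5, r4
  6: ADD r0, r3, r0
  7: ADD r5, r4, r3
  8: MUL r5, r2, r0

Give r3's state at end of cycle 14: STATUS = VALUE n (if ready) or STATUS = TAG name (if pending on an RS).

  c1: issue SUB r0<-Add1  regs: r0:Add1,r1:4,r2:3,r3:2,r4:4,r5:7
  c2: issue MUL r2<-Mul1  regs: r0:Add1,r1:4,r2:Mul1,r3:2,r4:4,r5:7
  c3: issue ADD r0<-Add2  regs: r0:Add2,r1:4,r2:Mul1,r3:2,r4:4,r5:7
  c4: CDB Add1=-4; issue ADD r3<-Add1  regs: r0:Add2,r1:4,r2:Mul1,r3:Add1,r4:4,r5:7
  c5: stall  regs: r0:Add2,r1:4,r2:Mul1,r3:Add1,r4:4,r5:7
  c6: CDB Add2=11; issue ADD r5<-Add2  regs: r0:11,r1:4,r2:Mul1,r3:Add1,r4:4,r5:Add2
  c7: CDB Mul1=8; stall  regs: r0:11,r1:4,r2:8,r3:Add1,r4:4,r5:Add2
  c8: stall  regs: r0:11,r1:4,r2:8,r3:Add1,r4:4,r5:Add2
  c9: CDB Add1=15; issue ADD r2<-Add1  regs: r0:11,r1:4,r2:Add1,r3:15,r4:4,r5:Add2
  c10: CDB Add2=15; issue ADD r0<-Add2  regs: r0:Add2,r1:4,r2:Add1,r3:15,r4:4,r5:15
  c11: stall  regs: r0:Add2,r1:4,r2:Add1,r3:15,r4:4,r5:15
  c12: stall  regs: r0:Add2,r1:4,r2:Add1,r3:15,r4:4,r5:15
  c13: CDB Add1=19; issue ADD r5<-Add1  regs: r0:Add2,r1:4,r2:19,r3:15,r4:4,r5:Add1
  c14: CDB Add2=26; issue MUL r5<-Mul1  regs: r0:26,r1:4,r2:19,r3:15,r4:4,r5:Mul1

STATUS = VALUE 15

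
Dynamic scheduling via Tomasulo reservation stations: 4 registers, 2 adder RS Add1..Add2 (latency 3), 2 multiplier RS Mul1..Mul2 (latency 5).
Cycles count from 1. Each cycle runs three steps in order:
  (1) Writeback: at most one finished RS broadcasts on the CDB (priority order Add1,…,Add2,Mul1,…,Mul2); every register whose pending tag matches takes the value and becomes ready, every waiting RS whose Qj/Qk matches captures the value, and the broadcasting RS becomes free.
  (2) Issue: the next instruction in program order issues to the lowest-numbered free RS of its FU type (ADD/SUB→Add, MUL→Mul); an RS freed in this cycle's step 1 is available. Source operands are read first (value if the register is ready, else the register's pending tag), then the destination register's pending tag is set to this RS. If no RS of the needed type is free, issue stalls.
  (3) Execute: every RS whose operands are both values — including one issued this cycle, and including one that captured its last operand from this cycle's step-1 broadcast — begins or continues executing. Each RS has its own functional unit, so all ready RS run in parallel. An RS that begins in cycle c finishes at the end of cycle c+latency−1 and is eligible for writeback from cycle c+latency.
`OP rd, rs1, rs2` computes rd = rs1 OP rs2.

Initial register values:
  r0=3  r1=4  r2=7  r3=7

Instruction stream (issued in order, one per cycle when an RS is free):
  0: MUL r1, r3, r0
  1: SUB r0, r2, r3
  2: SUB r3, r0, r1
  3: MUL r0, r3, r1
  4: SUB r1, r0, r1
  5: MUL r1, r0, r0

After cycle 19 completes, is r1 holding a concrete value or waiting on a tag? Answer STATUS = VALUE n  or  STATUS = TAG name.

STATUS = VALUE 194481

c1: issue MUL r1<-Mul1 | r0:3,r1:Mul1,r2:7,r3:7
c2: issue SUB r0<-Add1 | r0:Add1,r1:Mul1,r2:7,r3:7
c3: issue SUB r3<-Add2 | r0:Add1,r1:Mul1,r2:7,r3:Add2
c4: issue MUL r0<-Mul2 | r0:Mul2,r1:Mul1,r2:7,r3:Add2
c5: CDB Add1=0; issue SUB r1<-Add1 | r0:Mul2,r1:Add1,r2:7,r3:Add2
c6: CDB Mul1=21; issue MUL r1<-Mul1 | r0:Mul2,r1:Mul1,r2:7,r3:Add2
c7: - | r0:Mul2,r1:Mul1,r2:7,r3:Add2
c8: - | r0:Mul2,r1:Mul1,r2:7,r3:Add2
c9: CDB Add2=-21 | r0:Mul2,r1:Mul1,r2:7,r3:-21
c10: - | r0:Mul2,r1:Mul1,r2:7,r3:-21
c11: - | r0:Mul2,r1:Mul1,r2:7,r3:-21
c12: - | r0:Mul2,r1:Mul1,r2:7,r3:-21
c13: - | r0:Mul2,r1:Mul1,r2:7,r3:-21
c14: CDB Mul2=-441 | r0:-441,r1:Mul1,r2:7,r3:-21
c15: - | r0:-441,r1:Mul1,r2:7,r3:-21
c16: - | r0:-441,r1:Mul1,r2:7,r3:-21
c17: CDB Add1=-462 | r0:-441,r1:Mul1,r2:7,r3:-21
c18: - | r0:-441,r1:Mul1,r2:7,r3:-21
c19: CDB Mul1=194481 | r0:-441,r1:194481,r2:7,r3:-21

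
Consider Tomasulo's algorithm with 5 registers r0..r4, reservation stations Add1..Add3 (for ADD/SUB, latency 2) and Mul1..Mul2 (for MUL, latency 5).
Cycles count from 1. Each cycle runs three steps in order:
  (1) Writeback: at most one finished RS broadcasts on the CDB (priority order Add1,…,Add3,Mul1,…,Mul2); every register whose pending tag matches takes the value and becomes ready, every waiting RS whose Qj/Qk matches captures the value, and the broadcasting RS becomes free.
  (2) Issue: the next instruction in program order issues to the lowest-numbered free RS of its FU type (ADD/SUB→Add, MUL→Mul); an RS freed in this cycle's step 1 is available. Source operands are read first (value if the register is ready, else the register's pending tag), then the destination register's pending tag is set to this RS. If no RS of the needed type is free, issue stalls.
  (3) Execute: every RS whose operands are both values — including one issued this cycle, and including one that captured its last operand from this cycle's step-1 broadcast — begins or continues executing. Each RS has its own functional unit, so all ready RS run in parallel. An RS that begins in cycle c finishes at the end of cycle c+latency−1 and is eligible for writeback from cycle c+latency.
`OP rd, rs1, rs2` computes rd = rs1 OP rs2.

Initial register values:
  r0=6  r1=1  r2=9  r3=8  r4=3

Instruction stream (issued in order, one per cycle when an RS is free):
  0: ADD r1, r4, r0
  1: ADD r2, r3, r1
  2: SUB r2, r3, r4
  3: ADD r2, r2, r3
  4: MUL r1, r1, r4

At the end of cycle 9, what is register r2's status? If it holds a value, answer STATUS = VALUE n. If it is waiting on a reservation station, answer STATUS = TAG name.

c1: issue ADD r1<-Add1 | r0:6,r1:Add1,r2:9,r3:8,r4:3
c2: issue ADD r2<-Add2 | r0:6,r1:Add1,r2:Add2,r3:8,r4:3
c3: CDB Add1=9; issue SUB r2<-Add1 | r0:6,r1:9,r2:Add1,r3:8,r4:3
c4: issue ADD r2<-Add3 | r0:6,r1:9,r2:Add3,r3:8,r4:3
c5: CDB Add1=5; issue MUL r1<-Mul1 | r0:6,r1:Mul1,r2:Add3,r3:8,r4:3
c6: CDB Add2=17 | r0:6,r1:Mul1,r2:Add3,r3:8,r4:3
c7: CDB Add3=13 | r0:6,r1:Mul1,r2:13,r3:8,r4:3
c8: - | r0:6,r1:Mul1,r2:13,r3:8,r4:3
c9: - | r0:6,r1:Mul1,r2:13,r3:8,r4:3

STATUS = VALUE 13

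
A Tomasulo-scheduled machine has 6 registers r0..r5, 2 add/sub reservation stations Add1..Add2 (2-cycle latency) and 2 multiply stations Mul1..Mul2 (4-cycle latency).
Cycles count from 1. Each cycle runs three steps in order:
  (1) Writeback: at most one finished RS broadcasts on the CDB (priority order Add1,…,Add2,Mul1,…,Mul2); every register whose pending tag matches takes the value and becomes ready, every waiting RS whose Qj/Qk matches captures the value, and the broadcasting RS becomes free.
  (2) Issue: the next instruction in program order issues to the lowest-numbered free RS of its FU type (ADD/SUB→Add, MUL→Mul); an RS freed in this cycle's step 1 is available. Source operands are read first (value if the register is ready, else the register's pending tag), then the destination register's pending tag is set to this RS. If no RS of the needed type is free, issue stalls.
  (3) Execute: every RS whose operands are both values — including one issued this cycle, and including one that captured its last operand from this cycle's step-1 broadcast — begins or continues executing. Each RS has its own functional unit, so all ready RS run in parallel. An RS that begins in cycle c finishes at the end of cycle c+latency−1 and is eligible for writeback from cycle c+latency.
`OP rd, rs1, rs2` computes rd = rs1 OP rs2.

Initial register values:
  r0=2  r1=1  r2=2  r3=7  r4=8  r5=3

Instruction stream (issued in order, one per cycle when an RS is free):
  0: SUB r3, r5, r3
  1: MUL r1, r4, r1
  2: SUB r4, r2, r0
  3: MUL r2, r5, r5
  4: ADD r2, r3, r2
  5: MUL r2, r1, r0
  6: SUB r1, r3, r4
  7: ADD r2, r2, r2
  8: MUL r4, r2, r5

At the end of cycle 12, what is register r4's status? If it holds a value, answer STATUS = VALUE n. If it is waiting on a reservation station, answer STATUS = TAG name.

STATUS = TAG Mul2

cycle 1: issue SUB r3<-Add1 // r0:2,r1:1,r2:2,r3:Add1,r4:8,r5:3
cycle 2: issue MUL r1<-Mul1 // r0:2,r1:Mul1,r2:2,r3:Add1,r4:8,r5:3
cycle 3: CDB Add1=-4; issue SUB r4<-Add1 // r0:2,r1:Mul1,r2:2,r3:-4,r4:Add1,r5:3
cycle 4: issue MUL r2<-Mul2 // r0:2,r1:Mul1,r2:Mul2,r3:-4,r4:Add1,r5:3
cycle 5: CDB Add1=0; issue ADD r2<-Add1 // r0:2,r1:Mul1,r2:Add1,r3:-4,r4:0,r5:3
cycle 6: CDB Mul1=8; issue MUL r2<-Mul1 // r0:2,r1:8,r2:Mul1,r3:-4,r4:0,r5:3
cycle 7: issue SUB r1<-Add2 // r0:2,r1:Add2,r2:Mul1,r3:-4,r4:0,r5:3
cycle 8: CDB Mul2=9; stall // r0:2,r1:Add2,r2:Mul1,r3:-4,r4:0,r5:3
cycle 9: CDB Add2=-4; issue ADD r2<-Add2 // r0:2,r1:-4,r2:Add2,r3:-4,r4:0,r5:3
cycle 10: CDB Add1=5; issue MUL r4<-Mul2 // r0:2,r1:-4,r2:Add2,r3:-4,r4:Mul2,r5:3
cycle 11: CDB Mul1=16 // r0:2,r1:-4,r2:Add2,r3:-4,r4:Mul2,r5:3
cycle 12: - // r0:2,r1:-4,r2:Add2,r3:-4,r4:Mul2,r5:3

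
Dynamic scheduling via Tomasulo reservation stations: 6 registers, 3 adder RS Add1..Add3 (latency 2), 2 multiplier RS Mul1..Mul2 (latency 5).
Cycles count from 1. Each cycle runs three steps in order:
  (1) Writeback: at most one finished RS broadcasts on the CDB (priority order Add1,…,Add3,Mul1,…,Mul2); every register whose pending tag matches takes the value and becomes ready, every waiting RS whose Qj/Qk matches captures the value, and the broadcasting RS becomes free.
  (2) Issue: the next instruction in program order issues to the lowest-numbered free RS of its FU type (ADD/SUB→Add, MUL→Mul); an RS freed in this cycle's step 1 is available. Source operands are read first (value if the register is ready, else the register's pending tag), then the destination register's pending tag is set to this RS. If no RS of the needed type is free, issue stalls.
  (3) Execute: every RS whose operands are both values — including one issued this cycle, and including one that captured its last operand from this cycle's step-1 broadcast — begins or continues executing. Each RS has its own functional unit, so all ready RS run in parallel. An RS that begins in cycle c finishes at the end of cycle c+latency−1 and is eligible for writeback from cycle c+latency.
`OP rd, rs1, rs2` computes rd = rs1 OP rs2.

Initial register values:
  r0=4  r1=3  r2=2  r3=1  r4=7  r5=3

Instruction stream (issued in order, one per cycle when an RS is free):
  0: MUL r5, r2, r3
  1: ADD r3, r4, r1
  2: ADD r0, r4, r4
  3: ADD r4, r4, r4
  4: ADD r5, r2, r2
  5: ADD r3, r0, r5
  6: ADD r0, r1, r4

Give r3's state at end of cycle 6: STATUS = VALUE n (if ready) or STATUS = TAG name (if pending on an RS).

c1: issue MUL r5<-Mul1 | r0:4,r1:3,r2:2,r3:1,r4:7,r5:Mul1
c2: issue ADD r3<-Add1 | r0:4,r1:3,r2:2,r3:Add1,r4:7,r5:Mul1
c3: issue ADD r0<-Add2 | r0:Add2,r1:3,r2:2,r3:Add1,r4:7,r5:Mul1
c4: CDB Add1=10; issue ADD r4<-Add1 | r0:Add2,r1:3,r2:2,r3:10,r4:Add1,r5:Mul1
c5: CDB Add2=14; issue ADD r5<-Add2 | r0:14,r1:3,r2:2,r3:10,r4:Add1,r5:Add2
c6: CDB Add1=14; issue ADD r3<-Add1 | r0:14,r1:3,r2:2,r3:Add1,r4:14,r5:Add2

STATUS = TAG Add1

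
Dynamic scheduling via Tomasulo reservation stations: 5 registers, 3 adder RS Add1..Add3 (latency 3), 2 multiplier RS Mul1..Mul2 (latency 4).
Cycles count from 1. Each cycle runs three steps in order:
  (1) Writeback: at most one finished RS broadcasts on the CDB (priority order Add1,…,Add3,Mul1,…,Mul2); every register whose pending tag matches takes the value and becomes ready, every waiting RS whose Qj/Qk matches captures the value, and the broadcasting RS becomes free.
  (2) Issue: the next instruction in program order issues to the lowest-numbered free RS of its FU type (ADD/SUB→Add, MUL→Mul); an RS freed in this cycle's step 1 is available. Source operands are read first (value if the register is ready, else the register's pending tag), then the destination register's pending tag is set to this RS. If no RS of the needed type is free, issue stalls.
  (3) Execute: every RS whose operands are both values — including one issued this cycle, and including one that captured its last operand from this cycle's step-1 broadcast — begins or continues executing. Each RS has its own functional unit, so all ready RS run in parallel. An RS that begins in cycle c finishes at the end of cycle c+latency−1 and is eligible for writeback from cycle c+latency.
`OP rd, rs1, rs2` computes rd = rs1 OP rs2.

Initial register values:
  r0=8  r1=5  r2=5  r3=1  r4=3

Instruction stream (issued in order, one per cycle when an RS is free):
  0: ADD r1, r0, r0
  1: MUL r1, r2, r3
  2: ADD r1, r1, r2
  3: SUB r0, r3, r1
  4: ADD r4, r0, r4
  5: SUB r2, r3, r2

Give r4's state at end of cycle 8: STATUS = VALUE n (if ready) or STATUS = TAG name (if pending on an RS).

cycle 1: issue ADD r1<-Add1 // r0:8,r1:Add1,r2:5,r3:1,r4:3
cycle 2: issue MUL r1<-Mul1 // r0:8,r1:Mul1,r2:5,r3:1,r4:3
cycle 3: issue ADD r1<-Add2 // r0:8,r1:Add2,r2:5,r3:1,r4:3
cycle 4: CDB Add1=16; issue SUB r0<-Add1 // r0:Add1,r1:Add2,r2:5,r3:1,r4:3
cycle 5: issue ADD r4<-Add3 // r0:Add1,r1:Add2,r2:5,r3:1,r4:Add3
cycle 6: CDB Mul1=5; stall // r0:Add1,r1:Add2,r2:5,r3:1,r4:Add3
cycle 7: stall // r0:Add1,r1:Add2,r2:5,r3:1,r4:Add3
cycle 8: stall // r0:Add1,r1:Add2,r2:5,r3:1,r4:Add3

STATUS = TAG Add3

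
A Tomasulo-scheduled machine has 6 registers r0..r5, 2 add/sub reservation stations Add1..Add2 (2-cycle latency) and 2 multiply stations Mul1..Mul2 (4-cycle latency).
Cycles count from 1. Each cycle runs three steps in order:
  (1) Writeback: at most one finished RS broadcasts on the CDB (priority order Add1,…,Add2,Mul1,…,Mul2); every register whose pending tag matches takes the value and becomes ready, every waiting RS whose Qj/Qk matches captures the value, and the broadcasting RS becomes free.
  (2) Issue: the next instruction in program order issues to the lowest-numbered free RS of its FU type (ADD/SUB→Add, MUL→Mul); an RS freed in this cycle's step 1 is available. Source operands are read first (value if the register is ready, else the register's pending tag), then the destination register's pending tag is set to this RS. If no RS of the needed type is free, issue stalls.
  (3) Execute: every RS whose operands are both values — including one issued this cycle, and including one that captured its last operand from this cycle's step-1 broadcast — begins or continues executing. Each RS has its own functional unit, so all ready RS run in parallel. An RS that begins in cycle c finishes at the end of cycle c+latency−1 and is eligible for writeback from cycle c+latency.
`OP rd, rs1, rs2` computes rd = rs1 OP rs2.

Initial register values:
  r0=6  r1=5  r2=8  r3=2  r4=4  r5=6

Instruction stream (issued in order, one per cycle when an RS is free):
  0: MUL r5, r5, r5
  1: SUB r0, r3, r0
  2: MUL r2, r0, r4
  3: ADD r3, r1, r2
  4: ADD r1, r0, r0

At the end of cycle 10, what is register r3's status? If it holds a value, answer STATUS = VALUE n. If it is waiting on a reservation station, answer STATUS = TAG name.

STATUS = VALUE -11

c1: issue MUL r5<-Mul1 | r0:6,r1:5,r2:8,r3:2,r4:4,r5:Mul1
c2: issue SUB r0<-Add1 | r0:Add1,r1:5,r2:8,r3:2,r4:4,r5:Mul1
c3: issue MUL r2<-Mul2 | r0:Add1,r1:5,r2:Mul2,r3:2,r4:4,r5:Mul1
c4: CDB Add1=-4; issue ADD r3<-Add1 | r0:-4,r1:5,r2:Mul2,r3:Add1,r4:4,r5:Mul1
c5: CDB Mul1=36; issue ADD r1<-Add2 | r0:-4,r1:Add2,r2:Mul2,r3:Add1,r4:4,r5:36
c6: - | r0:-4,r1:Add2,r2:Mul2,r3:Add1,r4:4,r5:36
c7: CDB Add2=-8 | r0:-4,r1:-8,r2:Mul2,r3:Add1,r4:4,r5:36
c8: CDB Mul2=-16 | r0:-4,r1:-8,r2:-16,r3:Add1,r4:4,r5:36
c9: - | r0:-4,r1:-8,r2:-16,r3:Add1,r4:4,r5:36
c10: CDB Add1=-11 | r0:-4,r1:-8,r2:-16,r3:-11,r4:4,r5:36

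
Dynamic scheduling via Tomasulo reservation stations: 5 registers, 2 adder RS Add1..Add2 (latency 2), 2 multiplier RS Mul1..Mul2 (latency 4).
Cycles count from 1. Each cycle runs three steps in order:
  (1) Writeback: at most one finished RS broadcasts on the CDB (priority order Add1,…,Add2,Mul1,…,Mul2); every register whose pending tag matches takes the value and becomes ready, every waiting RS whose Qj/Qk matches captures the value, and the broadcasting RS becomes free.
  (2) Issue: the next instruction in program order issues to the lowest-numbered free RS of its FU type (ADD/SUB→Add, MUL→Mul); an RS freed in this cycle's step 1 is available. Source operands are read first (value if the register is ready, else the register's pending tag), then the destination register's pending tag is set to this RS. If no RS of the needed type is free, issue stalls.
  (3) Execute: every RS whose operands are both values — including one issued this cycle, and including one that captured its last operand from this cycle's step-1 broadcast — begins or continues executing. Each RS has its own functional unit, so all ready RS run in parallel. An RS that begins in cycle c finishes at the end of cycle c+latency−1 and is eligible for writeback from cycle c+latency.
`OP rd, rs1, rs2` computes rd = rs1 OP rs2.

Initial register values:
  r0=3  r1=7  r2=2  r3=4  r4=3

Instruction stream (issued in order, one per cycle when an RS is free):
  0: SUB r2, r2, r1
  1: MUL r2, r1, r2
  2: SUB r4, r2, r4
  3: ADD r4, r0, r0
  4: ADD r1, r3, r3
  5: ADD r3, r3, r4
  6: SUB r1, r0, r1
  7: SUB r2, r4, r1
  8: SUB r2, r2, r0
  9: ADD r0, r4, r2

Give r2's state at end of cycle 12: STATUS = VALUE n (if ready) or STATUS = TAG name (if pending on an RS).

STATUS = TAG Add1

cycle 1: issue SUB r2<-Add1 // r0:3,r1:7,r2:Add1,r3:4,r4:3
cycle 2: issue MUL r2<-Mul1 // r0:3,r1:7,r2:Mul1,r3:4,r4:3
cycle 3: CDB Add1=-5; issue SUB r4<-Add1 // r0:3,r1:7,r2:Mul1,r3:4,r4:Add1
cycle 4: issue ADD r4<-Add2 // r0:3,r1:7,r2:Mul1,r3:4,r4:Add2
cycle 5: stall // r0:3,r1:7,r2:Mul1,r3:4,r4:Add2
cycle 6: CDB Add2=6; issue ADD r1<-Add2 // r0:3,r1:Add2,r2:Mul1,r3:4,r4:6
cycle 7: CDB Mul1=-35; stall // r0:3,r1:Add2,r2:-35,r3:4,r4:6
cycle 8: CDB Add2=8; issue ADD r3<-Add2 // r0:3,r1:8,r2:-35,r3:Add2,r4:6
cycle 9: CDB Add1=-38; issue SUB r1<-Add1 // r0:3,r1:Add1,r2:-35,r3:Add2,r4:6
cycle 10: CDB Add2=10; issue SUB r2<-Add2 // r0:3,r1:Add1,r2:Add2,r3:10,r4:6
cycle 11: CDB Add1=-5; issue SUB r2<-Add1 // r0:3,r1:-5,r2:Add1,r3:10,r4:6
cycle 12: stall // r0:3,r1:-5,r2:Add1,r3:10,r4:6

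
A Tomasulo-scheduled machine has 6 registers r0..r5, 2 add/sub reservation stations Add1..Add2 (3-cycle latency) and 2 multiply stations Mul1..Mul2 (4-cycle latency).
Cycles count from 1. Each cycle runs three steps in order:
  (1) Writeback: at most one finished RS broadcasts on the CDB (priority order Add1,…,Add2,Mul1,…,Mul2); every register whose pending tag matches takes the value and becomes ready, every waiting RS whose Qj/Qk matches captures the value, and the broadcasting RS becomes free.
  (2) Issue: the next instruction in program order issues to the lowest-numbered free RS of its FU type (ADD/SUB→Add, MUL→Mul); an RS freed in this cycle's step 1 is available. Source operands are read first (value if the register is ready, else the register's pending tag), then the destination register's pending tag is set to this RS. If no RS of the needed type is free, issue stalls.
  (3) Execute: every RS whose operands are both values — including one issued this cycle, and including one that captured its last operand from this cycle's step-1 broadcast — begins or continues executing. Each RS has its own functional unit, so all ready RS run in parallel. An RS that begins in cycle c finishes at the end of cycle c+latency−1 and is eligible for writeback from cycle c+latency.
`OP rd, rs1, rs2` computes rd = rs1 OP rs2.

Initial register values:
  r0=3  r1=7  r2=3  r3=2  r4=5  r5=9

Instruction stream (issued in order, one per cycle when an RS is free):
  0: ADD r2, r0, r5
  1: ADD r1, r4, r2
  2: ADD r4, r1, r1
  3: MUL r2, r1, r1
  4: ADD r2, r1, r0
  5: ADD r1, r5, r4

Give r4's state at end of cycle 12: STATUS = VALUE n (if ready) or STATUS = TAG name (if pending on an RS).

cycle 1: issue ADD r2<-Add1 // r0:3,r1:7,r2:Add1,r3:2,r4:5,r5:9
cycle 2: issue ADD r1<-Add2 // r0:3,r1:Add2,r2:Add1,r3:2,r4:5,r5:9
cycle 3: stall // r0:3,r1:Add2,r2:Add1,r3:2,r4:5,r5:9
cycle 4: CDB Add1=12; issue ADD r4<-Add1 // r0:3,r1:Add2,r2:12,r3:2,r4:Add1,r5:9
cycle 5: issue MUL r2<-Mul1 // r0:3,r1:Add2,r2:Mul1,r3:2,r4:Add1,r5:9
cycle 6: stall // r0:3,r1:Add2,r2:Mul1,r3:2,r4:Add1,r5:9
cycle 7: CDB Add2=17; issue ADD r2<-Add2 // r0:3,r1:17,r2:Add2,r3:2,r4:Add1,r5:9
cycle 8: stall // r0:3,r1:17,r2:Add2,r3:2,r4:Add1,r5:9
cycle 9: stall // r0:3,r1:17,r2:Add2,r3:2,r4:Add1,r5:9
cycle 10: CDB Add1=34; issue ADD r1<-Add1 // r0:3,r1:Add1,r2:Add2,r3:2,r4:34,r5:9
cycle 11: CDB Add2=20 // r0:3,r1:Add1,r2:20,r3:2,r4:34,r5:9
cycle 12: CDB Mul1=289 // r0:3,r1:Add1,r2:20,r3:2,r4:34,r5:9

STATUS = VALUE 34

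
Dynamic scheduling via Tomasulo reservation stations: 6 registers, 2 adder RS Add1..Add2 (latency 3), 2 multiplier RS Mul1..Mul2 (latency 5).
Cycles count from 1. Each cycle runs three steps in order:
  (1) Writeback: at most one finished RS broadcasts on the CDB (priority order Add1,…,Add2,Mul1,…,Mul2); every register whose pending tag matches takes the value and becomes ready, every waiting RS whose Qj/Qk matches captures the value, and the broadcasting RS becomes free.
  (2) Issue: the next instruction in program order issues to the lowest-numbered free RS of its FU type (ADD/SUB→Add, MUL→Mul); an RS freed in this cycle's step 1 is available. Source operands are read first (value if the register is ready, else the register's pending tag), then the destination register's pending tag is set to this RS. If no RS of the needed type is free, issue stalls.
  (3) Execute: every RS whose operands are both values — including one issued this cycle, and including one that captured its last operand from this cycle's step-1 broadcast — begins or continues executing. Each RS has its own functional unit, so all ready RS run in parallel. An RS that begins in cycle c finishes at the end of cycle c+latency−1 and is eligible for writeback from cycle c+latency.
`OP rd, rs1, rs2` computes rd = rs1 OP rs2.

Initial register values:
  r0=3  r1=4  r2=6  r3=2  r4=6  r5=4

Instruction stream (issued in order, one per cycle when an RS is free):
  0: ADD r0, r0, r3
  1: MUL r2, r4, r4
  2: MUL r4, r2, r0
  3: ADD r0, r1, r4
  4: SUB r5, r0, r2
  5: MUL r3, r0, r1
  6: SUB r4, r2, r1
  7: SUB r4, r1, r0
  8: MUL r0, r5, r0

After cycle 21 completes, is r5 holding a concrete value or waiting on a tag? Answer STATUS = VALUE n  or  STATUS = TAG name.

  c1: issue ADD r0<-Add1  regs: r0:Add1,r1:4,r2:6,r3:2,r4:6,r5:4
  c2: issue MUL r2<-Mul1  regs: r0:Add1,r1:4,r2:Mul1,r3:2,r4:6,r5:4
  c3: issue MUL r4<-Mul2  regs: r0:Add1,r1:4,r2:Mul1,r3:2,r4:Mul2,r5:4
  c4: CDB Add1=5; issue ADD r0<-Add1  regs: r0:Add1,r1:4,r2:Mul1,r3:2,r4:Mul2,r5:4
  c5: issue SUB r5<-Add2  regs: r0:Add1,r1:4,r2:Mul1,r3:2,r4:Mul2,r5:Add2
  c6: stall  regs: r0:Add1,r1:4,r2:Mul1,r3:2,r4:Mul2,r5:Add2
  c7: CDB Mul1=36; issue MUL r3<-Mul1  regs: r0:Add1,r1:4,r2:36,r3:Mul1,r4:Mul2,r5:Add2
  c8: stall  regs: r0:Add1,r1:4,r2:36,r3:Mul1,r4:Mul2,r5:Add2
  c9: stall  regs: r0:Add1,r1:4,r2:36,r3:Mul1,r4:Mul2,r5:Add2
  c10: stall  regs: r0:Add1,r1:4,r2:36,r3:Mul1,r4:Mul2,r5:Add2
  c11: stall  regs: r0:Add1,r1:4,r2:36,r3:Mul1,r4:Mul2,r5:Add2
  c12: CDB Mul2=180; stall  regs: r0:Add1,r1:4,r2:36,r3:Mul1,r4:180,r5:Add2
  c13: stall  regs: r0:Add1,r1:4,r2:36,r3:Mul1,r4:180,r5:Add2
  c14: stall  regs: r0:Add1,r1:4,r2:36,r3:Mul1,r4:180,r5:Add2
  c15: CDB Add1=184; issue SUB r4<-Add1  regs: r0:184,r1:4,r2:36,r3:Mul1,r4:Add1,r5:Add2
  c16: stall  regs: r0:184,r1:4,r2:36,r3:Mul1,r4:Add1,r5:Add2
  c17: stall  regs: r0:184,r1:4,r2:36,r3:Mul1,r4:Add1,r5:Add2
  c18: CDB Add1=32; issue SUB r4<-Add1  regs: r0:184,r1:4,r2:36,r3:Mul1,r4:Add1,r5:Add2
  c19: CDB Add2=148; issue MUL r0<-Mul2  regs: r0:Mul2,r1:4,r2:36,r3:Mul1,r4:Add1,r5:148
  c20: CDB Mul1=736  regs: r0:Mul2,r1:4,r2:36,r3:736,r4:Add1,r5:148
  c21: CDB Add1=-180  regs: r0:Mul2,r1:4,r2:36,r3:736,r4:-180,r5:148

STATUS = VALUE 148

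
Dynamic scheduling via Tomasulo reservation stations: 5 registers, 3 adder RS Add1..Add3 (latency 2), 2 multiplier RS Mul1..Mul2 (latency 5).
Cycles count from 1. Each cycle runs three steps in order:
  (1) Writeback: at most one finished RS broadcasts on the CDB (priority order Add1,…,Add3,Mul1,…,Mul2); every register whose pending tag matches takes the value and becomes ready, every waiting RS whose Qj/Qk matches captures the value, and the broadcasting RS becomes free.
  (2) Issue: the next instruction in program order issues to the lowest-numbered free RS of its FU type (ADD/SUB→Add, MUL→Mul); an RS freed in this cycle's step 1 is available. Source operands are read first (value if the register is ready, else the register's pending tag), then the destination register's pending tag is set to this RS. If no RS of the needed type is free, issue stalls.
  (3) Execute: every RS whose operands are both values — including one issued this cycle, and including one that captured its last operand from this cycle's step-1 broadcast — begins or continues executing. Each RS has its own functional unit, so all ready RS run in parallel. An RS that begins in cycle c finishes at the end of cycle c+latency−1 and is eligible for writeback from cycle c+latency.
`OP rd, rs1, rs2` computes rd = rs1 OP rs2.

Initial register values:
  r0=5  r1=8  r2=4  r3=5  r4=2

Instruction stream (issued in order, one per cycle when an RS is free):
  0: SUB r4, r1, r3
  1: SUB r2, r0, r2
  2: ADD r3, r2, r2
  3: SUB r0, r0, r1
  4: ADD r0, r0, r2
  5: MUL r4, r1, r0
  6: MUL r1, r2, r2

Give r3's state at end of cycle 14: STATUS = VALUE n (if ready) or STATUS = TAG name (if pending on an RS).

c1: issue SUB r4<-Add1 | r0:5,r1:8,r2:4,r3:5,r4:Add1
c2: issue SUB r2<-Add2 | r0:5,r1:8,r2:Add2,r3:5,r4:Add1
c3: CDB Add1=3; issue ADD r3<-Add1 | r0:5,r1:8,r2:Add2,r3:Add1,r4:3
c4: CDB Add2=1; issue SUB r0<-Add2 | r0:Add2,r1:8,r2:1,r3:Add1,r4:3
c5: issue ADD r0<-Add3 | r0:Add3,r1:8,r2:1,r3:Add1,r4:3
c6: CDB Add1=2; issue MUL r4<-Mul1 | r0:Add3,r1:8,r2:1,r3:2,r4:Mul1
c7: CDB Add2=-3; issue MUL r1<-Mul2 | r0:Add3,r1:Mul2,r2:1,r3:2,r4:Mul1
c8: - | r0:Add3,r1:Mul2,r2:1,r3:2,r4:Mul1
c9: CDB Add3=-2 | r0:-2,r1:Mul2,r2:1,r3:2,r4:Mul1
c10: - | r0:-2,r1:Mul2,r2:1,r3:2,r4:Mul1
c11: - | r0:-2,r1:Mul2,r2:1,r3:2,r4:Mul1
c12: CDB Mul2=1 | r0:-2,r1:1,r2:1,r3:2,r4:Mul1
c13: - | r0:-2,r1:1,r2:1,r3:2,r4:Mul1
c14: CDB Mul1=-16 | r0:-2,r1:1,r2:1,r3:2,r4:-16

STATUS = VALUE 2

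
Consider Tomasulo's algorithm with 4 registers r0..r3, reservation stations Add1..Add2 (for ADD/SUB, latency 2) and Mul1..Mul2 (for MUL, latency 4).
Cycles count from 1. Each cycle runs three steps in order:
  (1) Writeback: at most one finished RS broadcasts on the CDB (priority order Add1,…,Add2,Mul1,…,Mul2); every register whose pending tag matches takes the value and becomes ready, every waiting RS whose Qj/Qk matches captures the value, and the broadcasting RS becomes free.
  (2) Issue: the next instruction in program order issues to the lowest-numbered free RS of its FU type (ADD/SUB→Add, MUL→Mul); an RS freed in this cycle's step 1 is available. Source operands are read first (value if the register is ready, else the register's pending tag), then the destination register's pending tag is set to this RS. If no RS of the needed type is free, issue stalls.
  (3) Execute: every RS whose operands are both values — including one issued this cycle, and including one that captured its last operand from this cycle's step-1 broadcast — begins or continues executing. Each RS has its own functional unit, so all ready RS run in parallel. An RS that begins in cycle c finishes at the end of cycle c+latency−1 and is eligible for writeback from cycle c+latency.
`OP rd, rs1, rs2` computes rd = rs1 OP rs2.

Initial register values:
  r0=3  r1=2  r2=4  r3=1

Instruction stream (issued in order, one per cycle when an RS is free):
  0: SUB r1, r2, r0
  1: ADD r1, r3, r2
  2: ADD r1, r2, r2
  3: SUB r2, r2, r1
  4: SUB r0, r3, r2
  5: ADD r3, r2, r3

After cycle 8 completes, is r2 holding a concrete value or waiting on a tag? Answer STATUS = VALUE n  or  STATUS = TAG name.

cycle 1: issue SUB r1<-Add1 // r0:3,r1:Add1,r2:4,r3:1
cycle 2: issue ADD r1<-Add2 // r0:3,r1:Add2,r2:4,r3:1
cycle 3: CDB Add1=1; issue ADD r1<-Add1 // r0:3,r1:Add1,r2:4,r3:1
cycle 4: CDB Add2=5; issue SUB r2<-Add2 // r0:3,r1:Add1,r2:Add2,r3:1
cycle 5: CDB Add1=8; issue SUB r0<-Add1 // r0:Add1,r1:8,r2:Add2,r3:1
cycle 6: stall // r0:Add1,r1:8,r2:Add2,r3:1
cycle 7: CDB Add2=-4; issue ADD r3<-Add2 // r0:Add1,r1:8,r2:-4,r3:Add2
cycle 8: - // r0:Add1,r1:8,r2:-4,r3:Add2

STATUS = VALUE -4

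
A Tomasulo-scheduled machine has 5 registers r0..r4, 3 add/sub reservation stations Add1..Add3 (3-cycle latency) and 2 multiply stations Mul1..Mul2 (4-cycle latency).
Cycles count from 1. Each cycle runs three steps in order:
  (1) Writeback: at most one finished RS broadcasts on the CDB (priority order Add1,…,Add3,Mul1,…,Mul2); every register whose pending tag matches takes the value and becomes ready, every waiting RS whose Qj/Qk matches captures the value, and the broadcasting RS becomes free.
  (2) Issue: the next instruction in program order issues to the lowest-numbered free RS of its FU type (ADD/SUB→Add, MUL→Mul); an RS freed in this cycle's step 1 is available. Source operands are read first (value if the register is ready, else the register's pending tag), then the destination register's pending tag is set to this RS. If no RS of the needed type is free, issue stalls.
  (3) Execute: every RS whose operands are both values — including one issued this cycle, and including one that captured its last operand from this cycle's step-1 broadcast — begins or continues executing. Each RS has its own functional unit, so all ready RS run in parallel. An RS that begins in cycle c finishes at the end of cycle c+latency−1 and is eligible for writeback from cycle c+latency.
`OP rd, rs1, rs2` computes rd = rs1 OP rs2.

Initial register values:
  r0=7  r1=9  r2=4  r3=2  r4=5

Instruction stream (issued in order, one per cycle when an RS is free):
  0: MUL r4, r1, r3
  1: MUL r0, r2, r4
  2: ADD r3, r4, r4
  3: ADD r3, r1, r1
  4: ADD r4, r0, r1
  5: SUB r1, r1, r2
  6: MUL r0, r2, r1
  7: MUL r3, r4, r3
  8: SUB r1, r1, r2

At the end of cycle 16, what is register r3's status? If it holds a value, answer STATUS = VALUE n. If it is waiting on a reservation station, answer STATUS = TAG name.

c1: issue MUL r4<-Mul1 | r0:7,r1:9,r2:4,r3:2,r4:Mul1
c2: issue MUL r0<-Mul2 | r0:Mul2,r1:9,r2:4,r3:2,r4:Mul1
c3: issue ADD r3<-Add1 | r0:Mul2,r1:9,r2:4,r3:Add1,r4:Mul1
c4: issue ADD r3<-Add2 | r0:Mul2,r1:9,r2:4,r3:Add2,r4:Mul1
c5: CDB Mul1=18; issue ADD r4<-Add3 | r0:Mul2,r1:9,r2:4,r3:Add2,r4:Add3
c6: stall | r0:Mul2,r1:9,r2:4,r3:Add2,r4:Add3
c7: CDB Add2=18; issue SUB r1<-Add2 | r0:Mul2,r1:Add2,r2:4,r3:18,r4:Add3
c8: CDB Add1=36; issue MUL r0<-Mul1 | r0:Mul1,r1:Add2,r2:4,r3:18,r4:Add3
c9: CDB Mul2=72; issue MUL r3<-Mul2 | r0:Mul1,r1:Add2,r2:4,r3:Mul2,r4:Add3
c10: CDB Add2=5; issue SUB r1<-Add1 | r0:Mul1,r1:Add1,r2:4,r3:Mul2,r4:Add3
c11: - | r0:Mul1,r1:Add1,r2:4,r3:Mul2,r4:Add3
c12: CDB Add3=81 | r0:Mul1,r1:Add1,r2:4,r3:Mul2,r4:81
c13: CDB Add1=1 | r0:Mul1,r1:1,r2:4,r3:Mul2,r4:81
c14: CDB Mul1=20 | r0:20,r1:1,r2:4,r3:Mul2,r4:81
c15: - | r0:20,r1:1,r2:4,r3:Mul2,r4:81
c16: CDB Mul2=1458 | r0:20,r1:1,r2:4,r3:1458,r4:81

STATUS = VALUE 1458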